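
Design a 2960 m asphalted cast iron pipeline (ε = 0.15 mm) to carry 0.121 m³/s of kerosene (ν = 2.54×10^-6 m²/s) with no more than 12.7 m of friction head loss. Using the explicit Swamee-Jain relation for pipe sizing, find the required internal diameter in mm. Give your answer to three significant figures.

D ≈ 356 mm

Swamee-Jain (Type III): D = 0.66·[ε^1.25·(LQ²/(gh_f))^4.75 + ν·Q^9.4·(L/(gh_f))^5.2]^0.04
LQ²/(gh_f) = 0.3478; L/(gh_f) = 23.76
Term 1 = ε^1.25·(…)^4.75 = 1.10×10^-7; Term 2 = ν·Q^9.4·(…)^5.2 = 8.66×10^-8
D = 0.66·(1.10×10^-7 + 8.66×10^-8)^0.04 = 0.3559 m = 356 mm
Check: V = 1.22 m/s, Re = 1.70×10^5, f = 0.01881, h_f = 11.8 m ≈ 12.7 m ✓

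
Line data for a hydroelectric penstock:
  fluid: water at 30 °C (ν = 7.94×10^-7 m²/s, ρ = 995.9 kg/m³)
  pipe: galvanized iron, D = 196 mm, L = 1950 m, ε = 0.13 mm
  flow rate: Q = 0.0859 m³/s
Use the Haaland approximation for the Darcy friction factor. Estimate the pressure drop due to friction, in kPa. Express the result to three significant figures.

Δp ≈ 737 kPa

V = 4Q/(πD²) = 4·0.0859/(π·0.196²) = 2.847 m/s
Re = VD/ν = 2.847·0.196/7.94×10^-7 = 7.03×10^5 → turbulent
ε/D = 0.13/196 = 6.63×10^-4
Haaland: f = 0.01835
h_f = f(L/D)V²/(2g) = 0.01835·(1950/0.196)·2.847²/(2·9.81) = 75.42 m
Δp = ρg·h_f = 995.9·9.81·75.42 = 736.9 kPa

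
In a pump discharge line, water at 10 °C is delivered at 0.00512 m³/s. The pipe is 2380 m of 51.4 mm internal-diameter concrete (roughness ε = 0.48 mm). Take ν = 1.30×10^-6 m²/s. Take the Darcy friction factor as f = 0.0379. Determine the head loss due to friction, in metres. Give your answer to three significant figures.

h_f ≈ 545 m

V = 4Q/(πD²) = 4·0.00512/(π·0.0514²) = 2.467 m/s
h_f = f(L/D)V²/(2g) = 0.03790·(2380/0.0514)·2.467²/(2·9.81) = 544.6 m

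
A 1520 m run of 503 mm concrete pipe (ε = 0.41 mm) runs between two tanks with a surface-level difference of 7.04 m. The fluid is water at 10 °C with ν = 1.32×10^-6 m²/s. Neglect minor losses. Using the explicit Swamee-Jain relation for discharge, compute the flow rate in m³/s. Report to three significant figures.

Swamee-Jain (Type II): Q = -0.965·√(gD⁵h_f/L)·ln[ε/(3.7D) + √(3.17ν²L/(gD³h_f))]
√(gD⁵h_f/L) = √(9.81·0.503⁵·7.04/1520) = 0.03825
ε/(3.7D) = 2.20×10^-4; √(3.17ν²L/(gD³h_f)) = 3.09×10^-5
Q = -0.965·0.03825·ln(2.512×10^-4) = 0.3060 m³/s
Check: V = 1.54 m/s, Re = 5.87×10^5, f = 0.01940, h_f = 7.08 m ≈ 7.04 m ✓

Q ≈ 0.306 m³/s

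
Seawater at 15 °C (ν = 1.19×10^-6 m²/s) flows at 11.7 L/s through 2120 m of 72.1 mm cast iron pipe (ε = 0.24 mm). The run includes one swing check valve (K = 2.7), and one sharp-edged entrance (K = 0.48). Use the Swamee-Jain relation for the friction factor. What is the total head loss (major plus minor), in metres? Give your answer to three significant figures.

V = 4Q/(πD²) = 2.866 m/s; V²/2g = 0.4186 m
Re = 1.74×10^5, ε/D = 0.00333 → f = 0.02786 (Swamee-Jain)
Major: h_f = f(L/D)·V²/2g = 0.02786·29404·0.4186 = 342.9 m
Minor: ΣK = 3.18; h_m = ΣK·V²/2g = 1.331 m
Total H_L = 342.9 + 1.331 = 344.2 m

H_L ≈ 344 m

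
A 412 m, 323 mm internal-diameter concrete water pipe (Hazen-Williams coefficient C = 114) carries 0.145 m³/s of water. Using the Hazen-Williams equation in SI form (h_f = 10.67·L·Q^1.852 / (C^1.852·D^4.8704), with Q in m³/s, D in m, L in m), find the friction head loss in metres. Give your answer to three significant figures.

h_f = 10.67·412·0.145^1.852 / (114^1.852·0.323^4.8704) = 4.687 m

h_f ≈ 4.69 m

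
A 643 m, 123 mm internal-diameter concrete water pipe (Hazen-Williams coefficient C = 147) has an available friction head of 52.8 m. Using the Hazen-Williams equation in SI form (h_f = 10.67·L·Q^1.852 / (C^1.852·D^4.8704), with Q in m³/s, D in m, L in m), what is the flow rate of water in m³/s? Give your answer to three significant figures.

Rearranging: Q = [h_f·C^1.852·D^4.8704 / (10.67·L)]^(1/1.852)
Q = [52.8·147^1.852·0.123^4.8704 / (10.67·643)]^0.540 = 0.04292 m³/s

Q ≈ 0.0429 m³/s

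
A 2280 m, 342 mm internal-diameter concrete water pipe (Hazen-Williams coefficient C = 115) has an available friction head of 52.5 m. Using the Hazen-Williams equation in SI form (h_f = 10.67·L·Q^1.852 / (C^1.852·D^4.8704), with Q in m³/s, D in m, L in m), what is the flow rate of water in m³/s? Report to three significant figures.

Q ≈ 0.249 m³/s

Rearranging: Q = [h_f·C^1.852·D^4.8704 / (10.67·L)]^(1/1.852)
Q = [52.5·115^1.852·0.342^4.8704 / (10.67·2280)]^0.540 = 0.2488 m³/s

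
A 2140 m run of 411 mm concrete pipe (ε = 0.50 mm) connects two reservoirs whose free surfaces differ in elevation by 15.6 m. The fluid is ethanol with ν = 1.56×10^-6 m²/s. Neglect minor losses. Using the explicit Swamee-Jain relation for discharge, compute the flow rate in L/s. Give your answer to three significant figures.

Q ≈ 221 L/s

Swamee-Jain (Type II): Q = -0.965·√(gD⁵h_f/L)·ln[ε/(3.7D) + √(3.17ν²L/(gD³h_f))]
√(gD⁵h_f/L) = √(9.81·0.411⁵·15.6/2140) = 0.02896
ε/(3.7D) = 3.29×10^-4; √(3.17ν²L/(gD³h_f)) = 3.94×10^-5
Q = -0.965·0.02896·ln(3.682×10^-4) = 0.2210 m³/s
Check: V = 1.67 m/s, Re = 4.39×10^5, f = 0.02132, h_f = 15.7 m ≈ 15.6 m ✓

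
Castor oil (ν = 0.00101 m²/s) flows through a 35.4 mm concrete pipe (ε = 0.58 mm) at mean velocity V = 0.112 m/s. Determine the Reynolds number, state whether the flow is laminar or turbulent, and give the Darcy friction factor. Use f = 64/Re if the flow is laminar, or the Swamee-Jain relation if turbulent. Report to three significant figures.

Re ≈ 3.93; laminar; f = 64/Re ≈ 16.3

Re = VD/ν = 0.1120·0.0354/0.00101 = 3.93
Re < 2300 → laminar → f = 64/Re = 16.30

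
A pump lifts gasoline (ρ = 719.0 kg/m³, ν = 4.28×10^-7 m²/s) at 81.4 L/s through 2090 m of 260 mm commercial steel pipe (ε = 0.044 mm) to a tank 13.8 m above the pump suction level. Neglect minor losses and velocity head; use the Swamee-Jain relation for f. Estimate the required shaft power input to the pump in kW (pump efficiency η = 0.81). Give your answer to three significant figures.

V = 4Q/(πD²) = 1.533 m/s; Re = 9.31×10^5; ε/D = 1.69×10^-4; f = 0.01449
h_f = f(L/D)V²/2g = 13.95 m
Total head H = z + h_f = 13.8 + 13.95 = 27.75 m
P_hyd = ρgQH = 719.0·9.81·0.0814·27.75 = 15.93 kW
P_shaft = P_hyd/η = 15.93/0.81 = 19.67 kW

P_shaft ≈ 19.7 kW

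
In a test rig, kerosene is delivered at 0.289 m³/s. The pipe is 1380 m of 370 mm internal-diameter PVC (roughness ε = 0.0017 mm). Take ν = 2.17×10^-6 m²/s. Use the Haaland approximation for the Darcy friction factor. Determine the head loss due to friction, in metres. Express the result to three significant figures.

V = 4Q/(πD²) = 4·0.289/(π·0.370²) = 2.688 m/s
Re = VD/ν = 2.688·0.370/2.17×10^-6 = 4.58×10^5 → turbulent
ε/D = 0.0017/370 = 4.59×10^-6
Haaland: f = 0.01332
h_f = f(L/D)V²/(2g) = 0.01332·(1380/0.370)·2.688²/(2·9.81) = 18.29 m

h_f ≈ 18.3 m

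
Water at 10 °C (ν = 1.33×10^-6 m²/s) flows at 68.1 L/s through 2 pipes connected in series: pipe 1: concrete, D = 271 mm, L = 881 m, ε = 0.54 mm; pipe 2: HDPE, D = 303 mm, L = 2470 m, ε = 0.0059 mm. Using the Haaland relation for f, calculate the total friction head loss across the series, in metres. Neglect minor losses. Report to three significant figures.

H ≈ 11.3 m

Pipe 1: V = 1.181 m/s, Re = 2.41×10^5, ε/D = 0.00199, f = 0.02410, h_1 = f(L/D)V²/2g = 5.567 m
Pipe 2: V = 0.9444 m/s, Re = 2.15×10^5, ε/D = 1.95×10^-5, f = 0.01541, h_2 = f(L/D)V²/2g = 5.710 m
Series → Q common, losses add: H = Σh = 11.28 m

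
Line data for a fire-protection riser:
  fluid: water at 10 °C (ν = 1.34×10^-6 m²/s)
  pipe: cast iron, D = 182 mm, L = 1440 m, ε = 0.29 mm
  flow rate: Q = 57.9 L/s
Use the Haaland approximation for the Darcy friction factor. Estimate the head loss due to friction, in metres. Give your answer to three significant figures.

h_f ≈ 45.4 m

V = 4Q/(πD²) = 4·0.0579/(π·0.182²) = 2.226 m/s
Re = VD/ν = 2.226·0.182/1.34×10^-6 = 3.02×10^5 → turbulent
ε/D = 0.29/182 = 0.00159
Haaland: f = 0.02273
h_f = f(L/D)V²/(2g) = 0.02273·(1440/0.182)·2.226²/(2·9.81) = 45.40 m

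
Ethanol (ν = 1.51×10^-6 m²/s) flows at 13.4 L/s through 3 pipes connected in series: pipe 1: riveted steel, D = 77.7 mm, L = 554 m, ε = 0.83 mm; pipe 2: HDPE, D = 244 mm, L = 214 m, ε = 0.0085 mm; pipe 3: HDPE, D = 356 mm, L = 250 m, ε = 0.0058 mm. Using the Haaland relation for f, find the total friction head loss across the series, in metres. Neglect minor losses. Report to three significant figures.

H ≈ 114 m

Pipe 1: V = 2.826 m/s, Re = 1.45×10^5, ε/D = 0.0107, f = 0.03921, h_1 = f(L/D)V²/2g = 113.8 m
Pipe 2: V = 0.2866 m/s, Re = 4.63×10^4, ε/D = 3.48×10^-5, f = 0.02116, h_2 = f(L/D)V²/2g = 0.07768 m
Pipe 3: V = 0.1346 m/s, Re = 3.17×10^4, ε/D = 1.63×10^-5, f = 0.02303, h_3 = f(L/D)V²/2g = 0.01494 m
Series → Q common, losses add: H = Σh = 113.9 m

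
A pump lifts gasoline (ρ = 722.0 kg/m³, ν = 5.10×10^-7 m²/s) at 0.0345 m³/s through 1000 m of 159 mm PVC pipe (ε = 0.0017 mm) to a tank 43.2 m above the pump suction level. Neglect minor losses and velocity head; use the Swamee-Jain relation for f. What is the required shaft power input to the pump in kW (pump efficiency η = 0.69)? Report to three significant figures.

P_shaft ≈ 19.8 kW

V = 4Q/(πD²) = 1.738 m/s; Re = 5.42×10^5; ε/D = 1.07×10^-5; f = 0.01309
h_f = f(L/D)V²/2g = 12.66 m
Total head H = z + h_f = 43.2 + 12.66 = 55.86 m
P_hyd = ρgQH = 722.0·9.81·0.0345·55.86 = 13.65 kW
P_shaft = P_hyd/η = 13.65/0.69 = 19.78 kW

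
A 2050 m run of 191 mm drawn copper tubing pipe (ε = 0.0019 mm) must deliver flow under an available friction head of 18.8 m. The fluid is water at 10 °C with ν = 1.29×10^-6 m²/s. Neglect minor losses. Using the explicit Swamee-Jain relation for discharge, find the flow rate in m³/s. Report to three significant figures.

Q ≈ 0.0428 m³/s

Swamee-Jain (Type II): Q = -0.965·√(gD⁵h_f/L)·ln[ε/(3.7D) + √(3.17ν²L/(gD³h_f))]
√(gD⁵h_f/L) = √(9.81·0.191⁵·18.8/2050) = 0.004782
ε/(3.7D) = 2.69×10^-6; √(3.17ν²L/(gD³h_f)) = 9.17×10^-5
Q = -0.965·0.004782·ln(9.442×10^-5) = 0.04277 m³/s
Check: V = 1.49 m/s, Re = 2.21×10^5, f = 0.01533, h_f = 18.7 m ≈ 18.8 m ✓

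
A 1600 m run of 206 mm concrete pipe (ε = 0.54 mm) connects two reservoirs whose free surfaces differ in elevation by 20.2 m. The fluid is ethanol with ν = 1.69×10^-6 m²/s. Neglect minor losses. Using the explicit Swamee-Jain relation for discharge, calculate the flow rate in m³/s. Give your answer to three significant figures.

Q ≈ 0.0466 m³/s

Swamee-Jain (Type II): Q = -0.965·√(gD⁵h_f/L)·ln[ε/(3.7D) + √(3.17ν²L/(gD³h_f))]
√(gD⁵h_f/L) = √(9.81·0.206⁵·20.2/1600) = 0.006778
ε/(3.7D) = 7.08×10^-4; √(3.17ν²L/(gD³h_f)) = 9.14×10^-5
Q = -0.965·0.006778·ln(7.999×10^-4) = 0.04664 m³/s
Check: V = 1.40 m/s, Re = 1.71×10^5, f = 0.02625, h_f = 20.4 m ≈ 20.2 m ✓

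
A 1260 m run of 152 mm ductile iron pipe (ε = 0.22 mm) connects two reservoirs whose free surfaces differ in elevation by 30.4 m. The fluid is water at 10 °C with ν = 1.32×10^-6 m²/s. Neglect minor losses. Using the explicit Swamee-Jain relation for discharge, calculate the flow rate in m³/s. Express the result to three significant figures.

Q ≈ 0.0324 m³/s

Swamee-Jain (Type II): Q = -0.965·√(gD⁵h_f/L)·ln[ε/(3.7D) + √(3.17ν²L/(gD³h_f))]
√(gD⁵h_f/L) = √(9.81·0.152⁵·30.4/1260) = 0.004382
ε/(3.7D) = 3.91×10^-4; √(3.17ν²L/(gD³h_f)) = 8.15×10^-5
Q = -0.965·0.004382·ln(4.727×10^-4) = 0.03238 m³/s
Check: V = 1.78 m/s, Re = 2.05×10^5, f = 0.02277, h_f = 30.6 m ≈ 30.4 m ✓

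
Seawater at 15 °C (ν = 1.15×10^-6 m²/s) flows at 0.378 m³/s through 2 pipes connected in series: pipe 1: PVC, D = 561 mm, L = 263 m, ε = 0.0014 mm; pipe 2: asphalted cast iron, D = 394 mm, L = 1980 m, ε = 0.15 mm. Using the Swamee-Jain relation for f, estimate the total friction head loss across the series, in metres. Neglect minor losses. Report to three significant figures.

H ≈ 41.1 m

Pipe 1: V = 1.529 m/s, Re = 7.46×10^5, ε/D = 2.50×10^-6, f = 0.01225, h_1 = f(L/D)V²/2g = 0.6847 m
Pipe 2: V = 3.100 m/s, Re = 1.06×10^6, ε/D = 3.81×10^-4, f = 0.01640, h_2 = f(L/D)V²/2g = 40.37 m
Series → Q common, losses add: H = Σh = 41.05 m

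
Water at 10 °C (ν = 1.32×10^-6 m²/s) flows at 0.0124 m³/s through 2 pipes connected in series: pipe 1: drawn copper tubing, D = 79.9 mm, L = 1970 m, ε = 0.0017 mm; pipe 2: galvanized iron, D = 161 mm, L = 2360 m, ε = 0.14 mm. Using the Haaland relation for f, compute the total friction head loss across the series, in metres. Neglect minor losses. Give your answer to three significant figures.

H ≈ 133 m

Pipe 1: V = 2.473 m/s, Re = 1.50×10^5, ε/D = 2.13×10^-5, f = 0.01652, h_1 = f(L/D)V²/2g = 127.0 m
Pipe 2: V = 0.6091 m/s, Re = 7.43×10^4, ε/D = 8.70×10^-4, f = 0.02220, h_2 = f(L/D)V²/2g = 6.152 m
Series → Q common, losses add: H = Σh = 133.1 m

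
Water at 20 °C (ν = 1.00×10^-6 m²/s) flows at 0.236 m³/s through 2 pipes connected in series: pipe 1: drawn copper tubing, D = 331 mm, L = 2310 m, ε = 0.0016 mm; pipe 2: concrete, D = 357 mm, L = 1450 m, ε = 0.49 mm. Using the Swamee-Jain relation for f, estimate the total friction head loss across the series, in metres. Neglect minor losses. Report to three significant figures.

H ≈ 56.8 m

Pipe 1: V = 2.743 m/s, Re = 9.08×10^5, ε/D = 4.83×10^-6, f = 0.01191, h_1 = f(L/D)V²/2g = 31.87 m
Pipe 2: V = 2.358 m/s, Re = 8.42×10^5, ε/D = 0.00137, f = 0.02162, h_2 = f(L/D)V²/2g = 24.88 m
Series → Q common, losses add: H = Σh = 56.75 m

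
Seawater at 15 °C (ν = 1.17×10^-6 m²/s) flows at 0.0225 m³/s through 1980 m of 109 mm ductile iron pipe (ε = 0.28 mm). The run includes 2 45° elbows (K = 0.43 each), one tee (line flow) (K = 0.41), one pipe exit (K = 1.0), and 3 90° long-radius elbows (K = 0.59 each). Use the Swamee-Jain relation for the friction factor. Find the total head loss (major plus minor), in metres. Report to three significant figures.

V = 4Q/(πD²) = 2.411 m/s; V²/2g = 0.2963 m
Re = 2.25×10^5, ε/D = 0.00257 → f = 0.02590 (Swamee-Jain)
Major: h_f = f(L/D)·V²/2g = 0.02590·18165·0.2963 = 139.4 m
Minor: ΣK = 4.04; h_m = ΣK·V²/2g = 1.197 m
Total H_L = 139.4 + 1.197 = 140.6 m

H_L ≈ 141 m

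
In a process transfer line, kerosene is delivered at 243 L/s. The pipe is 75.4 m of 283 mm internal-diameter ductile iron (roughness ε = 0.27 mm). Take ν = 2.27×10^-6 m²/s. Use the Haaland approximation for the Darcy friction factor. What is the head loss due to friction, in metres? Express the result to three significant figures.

V = 4Q/(πD²) = 4·0.243/(π·0.283²) = 3.863 m/s
Re = VD/ν = 3.863·0.283/2.27×10^-6 = 4.82×10^5 → turbulent
ε/D = 0.27/283 = 9.54×10^-4
Haaland: f = 0.02001
h_f = f(L/D)V²/(2g) = 0.02001·(75.4/0.283)·3.863²/(2·9.81) = 4.056 m

h_f ≈ 4.06 m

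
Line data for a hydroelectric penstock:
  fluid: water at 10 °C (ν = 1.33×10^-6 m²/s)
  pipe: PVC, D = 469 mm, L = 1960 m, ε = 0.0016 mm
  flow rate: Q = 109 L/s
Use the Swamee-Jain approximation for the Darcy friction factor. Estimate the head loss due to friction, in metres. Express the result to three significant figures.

V = 4Q/(πD²) = 4·0.109/(π·0.469²) = 0.6309 m/s
Re = VD/ν = 0.6309·0.469/1.33×10^-6 = 2.22×10^5 → turbulent
ε/D = 0.0016/469 = 3.41×10^-6
Swamee-Jain: f = 0.01525
h_f = f(L/D)V²/(2g) = 0.01525·(1960/0.469)·0.6309²/(2·9.81) = 1.293 m

h_f ≈ 1.29 m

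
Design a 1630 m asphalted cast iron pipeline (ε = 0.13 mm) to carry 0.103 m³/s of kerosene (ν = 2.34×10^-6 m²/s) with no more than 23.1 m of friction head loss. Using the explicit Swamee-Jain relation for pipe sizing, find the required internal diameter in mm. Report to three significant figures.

Swamee-Jain (Type III): D = 0.66·[ε^1.25·(LQ²/(gh_f))^4.75 + ν·Q^9.4·(L/(gh_f))^5.2]^0.04
LQ²/(gh_f) = 0.07631; L/(gh_f) = 7.193
Term 1 = ε^1.25·(…)^4.75 = 6.83×10^-11; Term 2 = ν·Q^9.4·(…)^5.2 = 3.51×10^-11
D = 0.66·(6.83×10^-11 + 3.51×10^-11)^0.04 = 0.2631 m = 263 mm
Check: V = 1.89 m/s, Re = 2.13×10^5, f = 0.01880, h_f = 21.3 m ≈ 23.1 m ✓

D ≈ 263 mm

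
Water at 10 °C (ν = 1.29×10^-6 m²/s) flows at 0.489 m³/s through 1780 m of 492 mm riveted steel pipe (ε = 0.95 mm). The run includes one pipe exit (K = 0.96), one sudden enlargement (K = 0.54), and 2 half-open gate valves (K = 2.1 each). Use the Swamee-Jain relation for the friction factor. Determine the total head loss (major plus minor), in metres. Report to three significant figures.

V = 4Q/(πD²) = 2.572 m/s; V²/2g = 0.3372 m
Re = 9.81×10^5, ε/D = 0.00193 → f = 0.02347 (Swamee-Jain)
Major: h_f = f(L/D)·V²/2g = 0.02347·3618·0.3372 = 28.64 m
Minor: ΣK = 5.70; h_m = ΣK·V²/2g = 1.922 m
Total H_L = 28.64 + 1.922 = 30.56 m

H_L ≈ 30.6 m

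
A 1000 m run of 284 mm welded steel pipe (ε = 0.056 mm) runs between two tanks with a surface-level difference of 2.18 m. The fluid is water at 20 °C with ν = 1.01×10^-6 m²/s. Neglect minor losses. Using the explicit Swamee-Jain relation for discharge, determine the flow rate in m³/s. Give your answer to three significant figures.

Swamee-Jain (Type II): Q = -0.965·√(gD⁵h_f/L)·ln[ε/(3.7D) + √(3.17ν²L/(gD³h_f))]
√(gD⁵h_f/L) = √(9.81·0.284⁵·2.18/1000) = 0.006286
ε/(3.7D) = 5.33×10^-5; √(3.17ν²L/(gD³h_f)) = 8.12×10^-5
Q = -0.965·0.006286·ln(1.345×10^-4) = 0.05407 m³/s
Check: V = 0.854 m/s, Re = 2.40×10^5, f = 0.01672, h_f = 2.19 m ≈ 2.18 m ✓

Q ≈ 0.0541 m³/s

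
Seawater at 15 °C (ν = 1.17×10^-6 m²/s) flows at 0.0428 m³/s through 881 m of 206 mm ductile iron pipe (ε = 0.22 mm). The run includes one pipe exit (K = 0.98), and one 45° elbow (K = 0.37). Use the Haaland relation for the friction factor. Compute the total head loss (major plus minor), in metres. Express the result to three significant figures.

V = 4Q/(πD²) = 1.284 m/s; V²/2g = 0.08405 m
Re = 2.26×10^5, ε/D = 0.00107 → f = 0.02105 (Haaland)
Major: h_f = f(L/D)·V²/2g = 0.02105·4277·0.08405 = 7.567 m
Minor: ΣK = 1.35; h_m = ΣK·V²/2g = 0.1135 m
Total H_L = 7.567 + 0.1135 = 7.681 m

H_L ≈ 7.68 m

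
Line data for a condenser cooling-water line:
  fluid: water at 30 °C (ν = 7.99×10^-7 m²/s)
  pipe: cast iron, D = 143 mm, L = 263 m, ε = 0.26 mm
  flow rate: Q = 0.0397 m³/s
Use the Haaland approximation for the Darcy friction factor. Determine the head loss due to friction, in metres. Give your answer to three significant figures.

h_f ≈ 13.3 m

V = 4Q/(πD²) = 4·0.0397/(π·0.143²) = 2.472 m/s
Re = VD/ν = 2.472·0.143/7.99×10^-7 = 4.42×10^5 → turbulent
ε/D = 0.26/143 = 0.00182
Haaland: f = 0.02327
h_f = f(L/D)V²/(2g) = 0.02327·(263/0.143)·2.472²/(2·9.81) = 13.33 m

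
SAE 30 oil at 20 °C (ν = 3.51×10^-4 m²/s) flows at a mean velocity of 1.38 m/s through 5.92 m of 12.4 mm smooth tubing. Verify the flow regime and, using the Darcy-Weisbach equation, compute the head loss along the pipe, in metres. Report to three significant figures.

h_f ≈ 60.8 m

Re = VD/ν = 1.38·0.01240/3.51×10^-4 = 48.8 → laminar (Re < 2300)
f = 64/Re = 1.313
h_f = f(L/D)V²/(2g) = 1.313·(5.92/0.01240)·1.38²/(2·9.81) = 60.83 m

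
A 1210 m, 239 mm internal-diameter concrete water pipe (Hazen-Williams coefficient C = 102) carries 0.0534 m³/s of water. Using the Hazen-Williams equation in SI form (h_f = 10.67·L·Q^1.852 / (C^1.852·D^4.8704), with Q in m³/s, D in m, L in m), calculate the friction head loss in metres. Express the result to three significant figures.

h_f ≈ 11.5 m

h_f = 10.67·1210·0.0534^1.852 / (102^1.852·0.239^4.8704) = 11.53 m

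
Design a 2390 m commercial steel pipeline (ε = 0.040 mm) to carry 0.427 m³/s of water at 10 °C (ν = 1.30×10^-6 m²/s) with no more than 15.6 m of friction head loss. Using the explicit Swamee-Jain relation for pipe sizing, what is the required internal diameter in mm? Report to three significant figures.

Swamee-Jain (Type III): D = 0.66·[ε^1.25·(LQ²/(gh_f))^4.75 + ν·Q^9.4·(L/(gh_f))^5.2]^0.04
LQ²/(gh_f) = 2.847; L/(gh_f) = 15.62
Term 1 = ε^1.25·(…)^4.75 = 4.58×10^-4; Term 2 = ν·Q^9.4·(…)^5.2 = 7.03×10^-4
D = 0.66·(4.58×10^-4 + 7.03×10^-4)^0.04 = 0.5037 m = 504 mm
Check: V = 2.14 m/s, Re = 8.30×10^5, f = 0.01343, h_f = 14.9 m ≈ 15.6 m ✓

D ≈ 504 mm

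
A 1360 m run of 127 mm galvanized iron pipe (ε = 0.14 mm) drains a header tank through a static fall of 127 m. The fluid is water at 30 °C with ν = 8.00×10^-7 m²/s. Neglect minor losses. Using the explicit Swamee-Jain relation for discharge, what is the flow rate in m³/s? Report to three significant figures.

Q ≈ 0.0425 m³/s

Swamee-Jain (Type II): Q = -0.965·√(gD⁵h_f/L)·ln[ε/(3.7D) + √(3.17ν²L/(gD³h_f))]
√(gD⁵h_f/L) = √(9.81·0.127⁵·127/1360) = 0.005501
ε/(3.7D) = 2.98×10^-4; √(3.17ν²L/(gD³h_f)) = 3.29×10^-5
Q = -0.965·0.005501·ln(3.308×10^-4) = 0.04255 m³/s
Check: V = 3.36 m/s, Re = 5.33×10^5, f = 0.02075, h_f = 128 m ≈ 127 m ✓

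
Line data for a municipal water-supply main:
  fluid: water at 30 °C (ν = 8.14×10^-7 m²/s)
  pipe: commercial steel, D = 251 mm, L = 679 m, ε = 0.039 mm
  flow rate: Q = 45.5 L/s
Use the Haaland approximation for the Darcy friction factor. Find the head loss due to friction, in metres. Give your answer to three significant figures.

V = 4Q/(πD²) = 4·0.0455/(π·0.251²) = 0.9195 m/s
Re = VD/ν = 0.9195·0.251/8.14×10^-7 = 2.84×10^5 → turbulent
ε/D = 0.039/251 = 1.55×10^-4
Haaland: f = 0.01581
h_f = f(L/D)V²/(2g) = 0.01581·(679/0.251)·0.9195²/(2·9.81) = 1.844 m

h_f ≈ 1.84 m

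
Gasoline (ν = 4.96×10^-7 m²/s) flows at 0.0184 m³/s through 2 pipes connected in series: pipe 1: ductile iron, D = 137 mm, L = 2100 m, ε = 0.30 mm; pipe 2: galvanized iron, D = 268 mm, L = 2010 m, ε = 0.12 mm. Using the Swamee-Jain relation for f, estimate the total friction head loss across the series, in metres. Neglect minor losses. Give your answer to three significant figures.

Pipe 1: V = 1.248 m/s, Re = 3.45×10^5, ε/D = 0.00219, f = 0.02463, h_1 = f(L/D)V²/2g = 29.98 m
Pipe 2: V = 0.3262 m/s, Re = 1.76×10^5, ε/D = 4.48×10^-4, f = 0.01889, h_2 = f(L/D)V²/2g = 0.7681 m
Series → Q common, losses add: H = Σh = 30.74 m

H ≈ 30.7 m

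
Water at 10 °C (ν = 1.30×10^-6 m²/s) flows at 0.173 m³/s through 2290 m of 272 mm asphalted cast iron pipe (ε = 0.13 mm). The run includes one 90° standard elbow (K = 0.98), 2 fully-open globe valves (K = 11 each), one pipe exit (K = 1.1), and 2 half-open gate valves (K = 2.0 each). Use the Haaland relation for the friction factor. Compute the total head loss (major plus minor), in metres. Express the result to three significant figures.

H_L ≈ 78.4 m

V = 4Q/(πD²) = 2.977 m/s; V²/2g = 0.4518 m
Re = 6.23×10^5, ε/D = 4.78×10^-4 → f = 0.01728 (Haaland)
Major: h_f = f(L/D)·V²/2g = 0.01728·8419·0.4518 = 65.71 m
Minor: ΣK = 28.1; h_m = ΣK·V²/2g = 12.69 m
Total H_L = 65.71 + 12.69 = 78.40 m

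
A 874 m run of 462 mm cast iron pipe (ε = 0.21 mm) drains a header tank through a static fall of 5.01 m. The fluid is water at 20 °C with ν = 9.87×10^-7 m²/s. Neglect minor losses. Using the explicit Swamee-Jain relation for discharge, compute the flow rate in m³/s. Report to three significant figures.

Q ≈ 0.293 m³/s

Swamee-Jain (Type II): Q = -0.965·√(gD⁵h_f/L)·ln[ε/(3.7D) + √(3.17ν²L/(gD³h_f))]
√(gD⁵h_f/L) = √(9.81·0.462⁵·5.01/874) = 0.03440
ε/(3.7D) = 1.23×10^-4; √(3.17ν²L/(gD³h_f)) = 2.36×10^-5
Q = -0.965·0.03440·ln(1.464×10^-4) = 0.2931 m³/s
Check: V = 1.75 m/s, Re = 8.18×10^5, f = 0.01710, h_f = 5.04 m ≈ 5.01 m ✓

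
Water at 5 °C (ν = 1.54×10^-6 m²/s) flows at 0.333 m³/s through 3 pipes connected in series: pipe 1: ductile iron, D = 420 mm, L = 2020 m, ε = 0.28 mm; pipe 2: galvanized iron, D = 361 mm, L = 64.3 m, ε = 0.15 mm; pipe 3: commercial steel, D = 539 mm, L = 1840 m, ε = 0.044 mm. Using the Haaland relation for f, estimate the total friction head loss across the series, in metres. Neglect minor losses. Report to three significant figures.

H ≈ 32.9 m

Pipe 1: V = 2.404 m/s, Re = 6.56×10^5, ε/D = 6.67×10^-4, f = 0.01840, h_1 = f(L/D)V²/2g = 26.06 m
Pipe 2: V = 3.253 m/s, Re = 7.63×10^5, ε/D = 4.16×10^-4, f = 0.01671, h_2 = f(L/D)V²/2g = 1.605 m
Pipe 3: V = 1.459 m/s, Re = 5.11×10^5, ε/D = 8.16×10^-5, f = 0.01402, h_3 = f(L/D)V²/2g = 5.194 m
Series → Q common, losses add: H = Σh = 32.86 m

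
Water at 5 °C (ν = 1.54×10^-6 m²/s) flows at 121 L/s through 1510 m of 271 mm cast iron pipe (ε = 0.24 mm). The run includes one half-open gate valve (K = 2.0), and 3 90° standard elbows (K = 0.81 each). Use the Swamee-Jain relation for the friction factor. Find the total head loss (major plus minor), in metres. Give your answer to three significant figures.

V = 4Q/(πD²) = 2.098 m/s; V²/2g = 0.2243 m
Re = 3.69×10^5, ε/D = 8.86×10^-4 → f = 0.02007 (Swamee-Jain)
Major: h_f = f(L/D)·V²/2g = 0.02007·5572·0.2243 = 25.08 m
Minor: ΣK = 4.43; h_m = ΣK·V²/2g = 0.9936 m
Total H_L = 25.08 + 0.9936 = 26.07 m

H_L ≈ 26.1 m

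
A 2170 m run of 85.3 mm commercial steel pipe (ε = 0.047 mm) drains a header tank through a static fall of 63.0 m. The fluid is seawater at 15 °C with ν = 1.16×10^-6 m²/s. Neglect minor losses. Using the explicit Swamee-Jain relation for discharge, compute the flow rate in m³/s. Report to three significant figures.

Q ≈ 0.00886 m³/s

Swamee-Jain (Type II): Q = -0.965·√(gD⁵h_f/L)·ln[ε/(3.7D) + √(3.17ν²L/(gD³h_f))]
√(gD⁵h_f/L) = √(9.81·0.0853⁵·63.0/2170) = 0.001134
ε/(3.7D) = 1.49×10^-4; √(3.17ν²L/(gD³h_f)) = 1.55×10^-4
Q = -0.965·0.001134·ln(3.043×10^-4) = 0.008862 m³/s
Check: V = 1.55 m/s, Re = 1.14×10^5, f = 0.02031, h_f = 63.3 m ≈ 63.0 m ✓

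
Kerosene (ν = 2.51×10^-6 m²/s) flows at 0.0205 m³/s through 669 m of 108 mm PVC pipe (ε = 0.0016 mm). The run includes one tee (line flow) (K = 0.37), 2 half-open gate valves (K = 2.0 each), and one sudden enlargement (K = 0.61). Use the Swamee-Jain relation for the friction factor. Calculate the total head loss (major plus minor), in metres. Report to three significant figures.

H_L ≈ 29.9 m

V = 4Q/(πD²) = 2.238 m/s; V²/2g = 0.2552 m
Re = 9.63×10^4, ε/D = 1.48×10^-5 → f = 0.01809 (Swamee-Jain)
Major: h_f = f(L/D)·V²/2g = 0.01809·6194·0.2552 = 28.61 m
Minor: ΣK = 4.98; h_m = ΣK·V²/2g = 1.271 m
Total H_L = 28.61 + 1.271 = 29.88 m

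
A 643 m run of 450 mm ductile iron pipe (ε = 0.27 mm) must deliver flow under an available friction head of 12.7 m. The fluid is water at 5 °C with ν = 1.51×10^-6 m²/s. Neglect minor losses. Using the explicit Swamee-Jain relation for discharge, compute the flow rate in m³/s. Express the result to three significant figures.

Q ≈ 0.497 m³/s

Swamee-Jain (Type II): Q = -0.965·√(gD⁵h_f/L)·ln[ε/(3.7D) + √(3.17ν²L/(gD³h_f))]
√(gD⁵h_f/L) = √(9.81·0.450⁵·12.7/643) = 0.05979
ε/(3.7D) = 1.62×10^-4; √(3.17ν²L/(gD³h_f)) = 2.02×10^-5
Q = -0.965·0.05979·ln(1.824×10^-4) = 0.4968 m³/s
Check: V = 3.12 m/s, Re = 9.31×10^5, f = 0.01798, h_f = 12.8 m ≈ 12.7 m ✓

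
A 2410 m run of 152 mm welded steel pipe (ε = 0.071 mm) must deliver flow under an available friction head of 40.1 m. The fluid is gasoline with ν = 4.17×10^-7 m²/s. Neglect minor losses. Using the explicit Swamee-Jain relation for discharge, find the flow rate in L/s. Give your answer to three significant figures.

Q ≈ 30.8 L/s

Swamee-Jain (Type II): Q = -0.965·√(gD⁵h_f/L)·ln[ε/(3.7D) + √(3.17ν²L/(gD³h_f))]
√(gD⁵h_f/L) = √(9.81·0.152⁵·40.1/2410) = 0.003639
ε/(3.7D) = 1.26×10^-4; √(3.17ν²L/(gD³h_f)) = 3.10×10^-5
Q = -0.965·0.003639·ln(1.573×10^-4) = 0.03076 m³/s
Check: V = 1.69 m/s, Re = 6.18×10^5, f = 0.01739, h_f = 40.4 m ≈ 40.1 m ✓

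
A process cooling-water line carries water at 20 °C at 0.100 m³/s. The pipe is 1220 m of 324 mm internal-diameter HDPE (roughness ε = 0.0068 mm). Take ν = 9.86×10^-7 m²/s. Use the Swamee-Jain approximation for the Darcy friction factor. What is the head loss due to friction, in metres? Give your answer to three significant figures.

V = 4Q/(πD²) = 4·0.100/(π·0.324²) = 1.213 m/s
Re = VD/ν = 1.213·0.324/9.86×10^-7 = 3.99×10^5 → turbulent
ε/D = 0.0068/324 = 2.10×10^-5
Swamee-Jain: f = 0.01393
h_f = f(L/D)V²/(2g) = 0.01393·(1220/0.324)·1.213²/(2·9.81) = 3.932 m

h_f ≈ 3.93 m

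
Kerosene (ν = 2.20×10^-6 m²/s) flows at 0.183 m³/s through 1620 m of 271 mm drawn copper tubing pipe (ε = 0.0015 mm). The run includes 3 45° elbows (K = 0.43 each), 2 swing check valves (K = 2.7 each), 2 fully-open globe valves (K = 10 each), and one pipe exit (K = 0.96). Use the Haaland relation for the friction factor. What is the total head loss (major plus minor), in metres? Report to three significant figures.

H_L ≈ 56.2 m

V = 4Q/(πD²) = 3.173 m/s; V²/2g = 0.5130 m
Re = 3.91×10^5, ε/D = 5.54×10^-6 → f = 0.01371 (Haaland)
Major: h_f = f(L/D)·V²/2g = 0.01371·5978·0.5130 = 42.04 m
Minor: ΣK = 27.6; h_m = ΣK·V²/2g = 14.19 m
Total H_L = 42.04 + 14.19 = 56.23 m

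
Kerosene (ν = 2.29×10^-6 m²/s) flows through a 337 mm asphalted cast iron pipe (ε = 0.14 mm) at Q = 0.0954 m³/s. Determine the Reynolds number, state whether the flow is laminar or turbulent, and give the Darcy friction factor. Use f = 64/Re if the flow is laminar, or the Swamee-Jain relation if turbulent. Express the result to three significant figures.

V = 4Q/(πD²) = 1.070 m/s
Re = VD/ν = 1.070·0.337/2.29×10^-6 = 1.57×10^5
Re > 4000 → turbulent; ε/D = 4.15×10^-4
Swamee-Jain: f = 0.01894

Re ≈ 1.57×10^5; turbulent; f ≈ 0.0189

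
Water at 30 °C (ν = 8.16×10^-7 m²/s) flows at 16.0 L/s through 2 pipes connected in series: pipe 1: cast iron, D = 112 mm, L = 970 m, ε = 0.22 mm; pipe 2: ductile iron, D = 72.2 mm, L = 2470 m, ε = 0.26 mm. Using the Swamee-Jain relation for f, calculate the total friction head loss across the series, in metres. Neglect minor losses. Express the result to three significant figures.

H ≈ 775 m

Pipe 1: V = 1.624 m/s, Re = 2.23×10^5, ε/D = 0.00196, f = 0.02429, h_1 = f(L/D)V²/2g = 28.28 m
Pipe 2: V = 3.908 m/s, Re = 3.46×10^5, ε/D = 0.00360, f = 0.02804, h_2 = f(L/D)V²/2g = 746.7 m
Series → Q common, losses add: H = Σh = 774.9 m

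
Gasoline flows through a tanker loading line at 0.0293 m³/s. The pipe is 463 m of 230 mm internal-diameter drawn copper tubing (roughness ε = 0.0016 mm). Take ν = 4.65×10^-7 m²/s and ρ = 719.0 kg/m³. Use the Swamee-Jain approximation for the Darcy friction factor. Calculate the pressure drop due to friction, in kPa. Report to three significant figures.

V = 4Q/(πD²) = 4·0.0293/(π·0.230²) = 0.7052 m/s
Re = VD/ν = 0.7052·0.230/4.65×10^-7 = 3.49×10^5 → turbulent
ε/D = 0.0016/230 = 6.96×10^-6
Swamee-Jain: f = 0.01407
h_f = f(L/D)V²/(2g) = 0.01407·(463/0.230)·0.7052²/(2·9.81) = 0.7178 m
Δp = ρg·h_f = 719.0·9.81·0.7178 = 5.063 kPa

Δp ≈ 5.06 kPa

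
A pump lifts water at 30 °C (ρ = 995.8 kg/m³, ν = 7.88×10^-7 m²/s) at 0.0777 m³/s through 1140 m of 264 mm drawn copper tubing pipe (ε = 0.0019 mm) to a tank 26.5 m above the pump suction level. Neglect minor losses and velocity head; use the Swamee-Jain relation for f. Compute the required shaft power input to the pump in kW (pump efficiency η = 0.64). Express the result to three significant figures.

P_shaft ≈ 38.4 kW

V = 4Q/(πD²) = 1.419 m/s; Re = 4.76×10^5; ε/D = 7.20×10^-6; f = 0.01332
h_f = f(L/D)V²/2g = 5.908 m
Total head H = z + h_f = 26.5 + 5.908 = 32.41 m
P_hyd = ρgQH = 995.8·9.81·0.0777·32.41 = 24.60 kW
P_shaft = P_hyd/η = 24.60/0.64 = 38.44 kW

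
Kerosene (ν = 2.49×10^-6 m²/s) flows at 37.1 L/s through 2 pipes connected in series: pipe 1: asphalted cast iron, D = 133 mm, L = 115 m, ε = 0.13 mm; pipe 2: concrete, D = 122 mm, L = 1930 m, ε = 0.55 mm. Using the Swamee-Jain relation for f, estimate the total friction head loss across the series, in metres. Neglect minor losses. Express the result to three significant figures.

Pipe 1: V = 2.670 m/s, Re = 1.43×10^5, ε/D = 9.77×10^-4, f = 0.02160, h_1 = f(L/D)V²/2g = 6.788 m
Pipe 2: V = 3.174 m/s, Re = 1.55×10^5, ε/D = 0.00451, f = 0.03029, h_2 = f(L/D)V²/2g = 246.0 m
Series → Q common, losses add: H = Σh = 252.8 m

H ≈ 253 m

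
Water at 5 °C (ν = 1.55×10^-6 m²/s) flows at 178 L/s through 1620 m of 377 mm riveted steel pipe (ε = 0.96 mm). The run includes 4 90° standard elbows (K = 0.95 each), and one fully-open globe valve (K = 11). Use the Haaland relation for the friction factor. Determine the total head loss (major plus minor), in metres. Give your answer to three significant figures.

H_L ≈ 16.1 m

V = 4Q/(πD²) = 1.595 m/s; V²/2g = 0.1296 m
Re = 3.88×10^5, ε/D = 0.00255 → f = 0.02540 (Haaland)
Major: h_f = f(L/D)·V²/2g = 0.02540·4297·0.1296 = 14.15 m
Minor: ΣK = 14.8; h_m = ΣK·V²/2g = 1.918 m
Total H_L = 14.15 + 1.918 = 16.06 m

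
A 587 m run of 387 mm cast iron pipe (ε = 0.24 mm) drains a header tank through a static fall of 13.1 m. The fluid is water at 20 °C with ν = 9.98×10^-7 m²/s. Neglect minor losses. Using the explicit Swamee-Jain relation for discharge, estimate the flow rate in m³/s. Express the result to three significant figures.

Q ≈ 0.362 m³/s

Swamee-Jain (Type II): Q = -0.965·√(gD⁵h_f/L)·ln[ε/(3.7D) + √(3.17ν²L/(gD³h_f))]
√(gD⁵h_f/L) = √(9.81·0.387⁵·13.1/587) = 0.04359
ε/(3.7D) = 1.68×10^-4; √(3.17ν²L/(gD³h_f)) = 1.58×10^-5
Q = -0.965·0.04359·ln(1.834×10^-4) = 0.3620 m³/s
Check: V = 3.08 m/s, Re = 1.19×10^6, f = 0.01799, h_f = 13.2 m ≈ 13.1 m ✓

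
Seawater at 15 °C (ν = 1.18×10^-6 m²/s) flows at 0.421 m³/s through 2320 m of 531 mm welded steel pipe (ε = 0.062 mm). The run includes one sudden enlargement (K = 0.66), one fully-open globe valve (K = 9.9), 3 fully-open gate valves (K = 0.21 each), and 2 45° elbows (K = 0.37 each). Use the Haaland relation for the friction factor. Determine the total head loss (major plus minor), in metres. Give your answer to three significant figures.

V = 4Q/(πD²) = 1.901 m/s; V²/2g = 0.1842 m
Re = 8.55×10^5, ε/D = 1.17×10^-4 → f = 0.01373 (Haaland)
Major: h_f = f(L/D)·V²/2g = 0.01373·4369·0.1842 = 11.05 m
Minor: ΣK = 11.9; h_m = ΣK·V²/2g = 2.198 m
Total H_L = 11.05 + 2.198 = 13.25 m

H_L ≈ 13.2 m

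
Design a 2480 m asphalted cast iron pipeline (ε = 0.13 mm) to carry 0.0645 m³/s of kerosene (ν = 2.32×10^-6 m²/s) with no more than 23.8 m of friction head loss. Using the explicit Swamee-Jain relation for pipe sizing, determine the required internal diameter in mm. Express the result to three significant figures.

D ≈ 238 mm

Swamee-Jain (Type III): D = 0.66·[ε^1.25·(LQ²/(gh_f))^4.75 + ν·Q^9.4·(L/(gh_f))^5.2]^0.04
LQ²/(gh_f) = 0.04419; L/(gh_f) = 10.62
Term 1 = ε^1.25·(…)^4.75 = 5.10×10^-12; Term 2 = ν·Q^9.4·(…)^5.2 = 3.25×10^-12
D = 0.66·(5.10×10^-12 + 3.25×10^-12)^0.04 = 0.2379 m = 238 mm
Check: V = 1.45 m/s, Re = 1.49×10^5, f = 0.01971, h_f = 22.0 m ≈ 23.8 m ✓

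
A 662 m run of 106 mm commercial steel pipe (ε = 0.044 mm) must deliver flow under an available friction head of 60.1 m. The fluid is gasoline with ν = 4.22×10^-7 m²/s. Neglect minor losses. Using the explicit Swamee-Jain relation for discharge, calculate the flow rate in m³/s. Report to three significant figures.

Swamee-Jain (Type II): Q = -0.965·√(gD⁵h_f/L)·ln[ε/(3.7D) + √(3.17ν²L/(gD³h_f))]
√(gD⁵h_f/L) = √(9.81·0.106⁵·60.1/662) = 0.003452
ε/(3.7D) = 1.12×10^-4; √(3.17ν²L/(gD³h_f)) = 2.31×10^-5
Q = -0.965·0.003452·ln(1.353×10^-4) = 0.02968 m³/s
Check: V = 3.36 m/s, Re = 8.45×10^5, f = 0.01680, h_f = 60.5 m ≈ 60.1 m ✓

Q ≈ 0.0297 m³/s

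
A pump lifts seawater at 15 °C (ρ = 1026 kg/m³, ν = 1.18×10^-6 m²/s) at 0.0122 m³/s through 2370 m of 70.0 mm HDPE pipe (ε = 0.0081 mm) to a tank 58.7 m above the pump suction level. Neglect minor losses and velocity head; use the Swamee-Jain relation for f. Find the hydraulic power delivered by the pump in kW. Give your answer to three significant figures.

V = 4Q/(πD²) = 3.170 m/s; Re = 1.88×10^5; ε/D = 1.16×10^-4; f = 0.01667
h_f = f(L/D)V²/2g = 289.1 m
Total head H = z + h_f = 58.7 + 289.1 = 347.8 m
P_hyd = ρgQH = 1026·9.81·0.0122·347.8 = 42.71 kW

P_hyd ≈ 42.7 kW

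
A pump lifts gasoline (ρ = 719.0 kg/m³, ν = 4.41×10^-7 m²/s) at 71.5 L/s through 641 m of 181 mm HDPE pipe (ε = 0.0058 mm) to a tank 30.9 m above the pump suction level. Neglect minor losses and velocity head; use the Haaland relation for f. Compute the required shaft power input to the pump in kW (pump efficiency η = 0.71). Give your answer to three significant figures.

P_shaft ≈ 33.8 kW

V = 4Q/(πD²) = 2.779 m/s; Re = 1.14×10^6; ε/D = 3.20×10^-5; f = 0.01199
h_f = f(L/D)V²/2g = 16.72 m
Total head H = z + h_f = 30.9 + 16.72 = 47.62 m
P_hyd = ρgQH = 719.0·9.81·0.0715·47.62 = 24.01 kW
P_shaft = P_hyd/η = 24.01/0.71 = 33.82 kW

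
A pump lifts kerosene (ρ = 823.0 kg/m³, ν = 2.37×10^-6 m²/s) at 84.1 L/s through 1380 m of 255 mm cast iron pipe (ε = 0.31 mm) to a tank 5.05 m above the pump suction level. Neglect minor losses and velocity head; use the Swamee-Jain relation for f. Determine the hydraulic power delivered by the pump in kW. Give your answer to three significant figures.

V = 4Q/(πD²) = 1.647 m/s; Re = 1.77×10^5; ε/D = 0.00122; f = 0.02215
h_f = f(L/D)V²/2g = 16.57 m
Total head H = z + h_f = 5.05 + 16.57 = 21.62 m
P_hyd = ρgQH = 823.0·9.81·0.0841·21.62 = 14.68 kW

P_hyd ≈ 14.7 kW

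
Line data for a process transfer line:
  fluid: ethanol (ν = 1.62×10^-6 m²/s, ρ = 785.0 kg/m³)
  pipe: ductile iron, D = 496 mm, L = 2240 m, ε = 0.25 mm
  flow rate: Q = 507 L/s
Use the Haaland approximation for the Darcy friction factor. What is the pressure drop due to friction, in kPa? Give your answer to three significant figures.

V = 4Q/(πD²) = 4·0.507/(π·0.496²) = 2.624 m/s
Re = VD/ν = 2.624·0.496/1.62×10^-6 = 8.03×10^5 → turbulent
ε/D = 0.25/496 = 5.04×10^-4
Haaland: f = 0.01730
h_f = f(L/D)V²/(2g) = 0.01730·(2240/0.496)·2.624²/(2·9.81) = 27.42 m
Δp = ρg·h_f = 785.0·9.81·27.42 = 211.2 kPa

Δp ≈ 211 kPa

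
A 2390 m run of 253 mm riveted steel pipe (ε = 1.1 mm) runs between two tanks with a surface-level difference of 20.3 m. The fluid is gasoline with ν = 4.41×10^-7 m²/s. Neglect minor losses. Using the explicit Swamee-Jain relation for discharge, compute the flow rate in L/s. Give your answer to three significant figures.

Swamee-Jain (Type II): Q = -0.965·√(gD⁵h_f/L)·ln[ε/(3.7D) + √(3.17ν²L/(gD³h_f))]
√(gD⁵h_f/L) = √(9.81·0.253⁵·20.3/2390) = 0.009294
ε/(3.7D) = 0.00118; √(3.17ν²L/(gD³h_f)) = 2.14×10^-5
Q = -0.965·0.009294·ln(0.001196) = 0.06034 m³/s
Check: V = 1.20 m/s, Re = 6.89×10^5, f = 0.02936, h_f = 20.4 m ≈ 20.3 m ✓

Q ≈ 60.3 L/s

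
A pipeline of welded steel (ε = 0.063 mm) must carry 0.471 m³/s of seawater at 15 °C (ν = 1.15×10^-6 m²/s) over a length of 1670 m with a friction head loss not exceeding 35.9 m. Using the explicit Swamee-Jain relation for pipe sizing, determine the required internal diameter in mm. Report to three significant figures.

D ≈ 417 mm

Swamee-Jain (Type III): D = 0.66·[ε^1.25·(LQ²/(gh_f))^4.75 + ν·Q^9.4·(L/(gh_f))^5.2]^0.04
LQ²/(gh_f) = 1.052; L/(gh_f) = 4.742
Term 1 = ε^1.25·(…)^4.75 = 7.14×10^-6; Term 2 = ν·Q^9.4·(…)^5.2 = 3.18×10^-6
D = 0.66·(7.14×10^-6 + 3.18×10^-6)^0.04 = 0.4170 m = 417 mm
Check: V = 3.45 m/s, Re = 1.25×10^6, f = 0.01400, h_f = 34.0 m ≈ 35.9 m ✓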